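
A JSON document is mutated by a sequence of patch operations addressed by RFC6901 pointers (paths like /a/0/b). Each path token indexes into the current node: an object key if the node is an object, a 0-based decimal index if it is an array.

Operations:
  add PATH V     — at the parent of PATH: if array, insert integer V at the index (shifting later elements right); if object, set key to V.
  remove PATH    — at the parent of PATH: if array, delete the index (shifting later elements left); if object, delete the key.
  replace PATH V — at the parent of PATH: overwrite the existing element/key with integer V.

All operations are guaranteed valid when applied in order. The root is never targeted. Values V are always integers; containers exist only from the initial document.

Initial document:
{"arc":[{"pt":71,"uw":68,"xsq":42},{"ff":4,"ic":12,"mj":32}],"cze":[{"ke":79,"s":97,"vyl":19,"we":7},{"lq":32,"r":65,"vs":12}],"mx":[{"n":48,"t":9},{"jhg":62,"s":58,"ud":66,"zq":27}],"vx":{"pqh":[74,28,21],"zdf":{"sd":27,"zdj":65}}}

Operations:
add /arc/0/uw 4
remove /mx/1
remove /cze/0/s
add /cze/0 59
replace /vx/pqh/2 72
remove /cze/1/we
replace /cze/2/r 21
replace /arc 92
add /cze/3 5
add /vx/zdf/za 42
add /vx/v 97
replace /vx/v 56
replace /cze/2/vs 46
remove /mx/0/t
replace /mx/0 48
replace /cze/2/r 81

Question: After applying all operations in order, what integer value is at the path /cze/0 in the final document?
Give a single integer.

After op 1 (add /arc/0/uw 4): {"arc":[{"pt":71,"uw":4,"xsq":42},{"ff":4,"ic":12,"mj":32}],"cze":[{"ke":79,"s":97,"vyl":19,"we":7},{"lq":32,"r":65,"vs":12}],"mx":[{"n":48,"t":9},{"jhg":62,"s":58,"ud":66,"zq":27}],"vx":{"pqh":[74,28,21],"zdf":{"sd":27,"zdj":65}}}
After op 2 (remove /mx/1): {"arc":[{"pt":71,"uw":4,"xsq":42},{"ff":4,"ic":12,"mj":32}],"cze":[{"ke":79,"s":97,"vyl":19,"we":7},{"lq":32,"r":65,"vs":12}],"mx":[{"n":48,"t":9}],"vx":{"pqh":[74,28,21],"zdf":{"sd":27,"zdj":65}}}
After op 3 (remove /cze/0/s): {"arc":[{"pt":71,"uw":4,"xsq":42},{"ff":4,"ic":12,"mj":32}],"cze":[{"ke":79,"vyl":19,"we":7},{"lq":32,"r":65,"vs":12}],"mx":[{"n":48,"t":9}],"vx":{"pqh":[74,28,21],"zdf":{"sd":27,"zdj":65}}}
After op 4 (add /cze/0 59): {"arc":[{"pt":71,"uw":4,"xsq":42},{"ff":4,"ic":12,"mj":32}],"cze":[59,{"ke":79,"vyl":19,"we":7},{"lq":32,"r":65,"vs":12}],"mx":[{"n":48,"t":9}],"vx":{"pqh":[74,28,21],"zdf":{"sd":27,"zdj":65}}}
After op 5 (replace /vx/pqh/2 72): {"arc":[{"pt":71,"uw":4,"xsq":42},{"ff":4,"ic":12,"mj":32}],"cze":[59,{"ke":79,"vyl":19,"we":7},{"lq":32,"r":65,"vs":12}],"mx":[{"n":48,"t":9}],"vx":{"pqh":[74,28,72],"zdf":{"sd":27,"zdj":65}}}
After op 6 (remove /cze/1/we): {"arc":[{"pt":71,"uw":4,"xsq":42},{"ff":4,"ic":12,"mj":32}],"cze":[59,{"ke":79,"vyl":19},{"lq":32,"r":65,"vs":12}],"mx":[{"n":48,"t":9}],"vx":{"pqh":[74,28,72],"zdf":{"sd":27,"zdj":65}}}
After op 7 (replace /cze/2/r 21): {"arc":[{"pt":71,"uw":4,"xsq":42},{"ff":4,"ic":12,"mj":32}],"cze":[59,{"ke":79,"vyl":19},{"lq":32,"r":21,"vs":12}],"mx":[{"n":48,"t":9}],"vx":{"pqh":[74,28,72],"zdf":{"sd":27,"zdj":65}}}
After op 8 (replace /arc 92): {"arc":92,"cze":[59,{"ke":79,"vyl":19},{"lq":32,"r":21,"vs":12}],"mx":[{"n":48,"t":9}],"vx":{"pqh":[74,28,72],"zdf":{"sd":27,"zdj":65}}}
After op 9 (add /cze/3 5): {"arc":92,"cze":[59,{"ke":79,"vyl":19},{"lq":32,"r":21,"vs":12},5],"mx":[{"n":48,"t":9}],"vx":{"pqh":[74,28,72],"zdf":{"sd":27,"zdj":65}}}
After op 10 (add /vx/zdf/za 42): {"arc":92,"cze":[59,{"ke":79,"vyl":19},{"lq":32,"r":21,"vs":12},5],"mx":[{"n":48,"t":9}],"vx":{"pqh":[74,28,72],"zdf":{"sd":27,"za":42,"zdj":65}}}
After op 11 (add /vx/v 97): {"arc":92,"cze":[59,{"ke":79,"vyl":19},{"lq":32,"r":21,"vs":12},5],"mx":[{"n":48,"t":9}],"vx":{"pqh":[74,28,72],"v":97,"zdf":{"sd":27,"za":42,"zdj":65}}}
After op 12 (replace /vx/v 56): {"arc":92,"cze":[59,{"ke":79,"vyl":19},{"lq":32,"r":21,"vs":12},5],"mx":[{"n":48,"t":9}],"vx":{"pqh":[74,28,72],"v":56,"zdf":{"sd":27,"za":42,"zdj":65}}}
After op 13 (replace /cze/2/vs 46): {"arc":92,"cze":[59,{"ke":79,"vyl":19},{"lq":32,"r":21,"vs":46},5],"mx":[{"n":48,"t":9}],"vx":{"pqh":[74,28,72],"v":56,"zdf":{"sd":27,"za":42,"zdj":65}}}
After op 14 (remove /mx/0/t): {"arc":92,"cze":[59,{"ke":79,"vyl":19},{"lq":32,"r":21,"vs":46},5],"mx":[{"n":48}],"vx":{"pqh":[74,28,72],"v":56,"zdf":{"sd":27,"za":42,"zdj":65}}}
After op 15 (replace /mx/0 48): {"arc":92,"cze":[59,{"ke":79,"vyl":19},{"lq":32,"r":21,"vs":46},5],"mx":[48],"vx":{"pqh":[74,28,72],"v":56,"zdf":{"sd":27,"za":42,"zdj":65}}}
After op 16 (replace /cze/2/r 81): {"arc":92,"cze":[59,{"ke":79,"vyl":19},{"lq":32,"r":81,"vs":46},5],"mx":[48],"vx":{"pqh":[74,28,72],"v":56,"zdf":{"sd":27,"za":42,"zdj":65}}}
Value at /cze/0: 59

Answer: 59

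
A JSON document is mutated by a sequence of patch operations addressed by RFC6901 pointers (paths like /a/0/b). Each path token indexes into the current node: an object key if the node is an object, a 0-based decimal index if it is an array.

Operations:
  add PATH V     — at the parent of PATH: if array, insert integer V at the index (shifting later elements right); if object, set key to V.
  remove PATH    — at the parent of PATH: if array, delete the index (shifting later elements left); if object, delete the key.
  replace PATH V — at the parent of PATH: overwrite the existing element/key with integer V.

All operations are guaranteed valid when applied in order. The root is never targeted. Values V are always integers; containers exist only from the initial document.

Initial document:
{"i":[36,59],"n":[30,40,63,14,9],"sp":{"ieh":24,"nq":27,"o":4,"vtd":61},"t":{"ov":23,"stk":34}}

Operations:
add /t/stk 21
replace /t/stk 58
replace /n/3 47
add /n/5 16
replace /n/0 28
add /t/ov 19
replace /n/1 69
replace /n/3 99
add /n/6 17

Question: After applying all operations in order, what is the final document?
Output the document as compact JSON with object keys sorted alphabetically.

After op 1 (add /t/stk 21): {"i":[36,59],"n":[30,40,63,14,9],"sp":{"ieh":24,"nq":27,"o":4,"vtd":61},"t":{"ov":23,"stk":21}}
After op 2 (replace /t/stk 58): {"i":[36,59],"n":[30,40,63,14,9],"sp":{"ieh":24,"nq":27,"o":4,"vtd":61},"t":{"ov":23,"stk":58}}
After op 3 (replace /n/3 47): {"i":[36,59],"n":[30,40,63,47,9],"sp":{"ieh":24,"nq":27,"o":4,"vtd":61},"t":{"ov":23,"stk":58}}
After op 4 (add /n/5 16): {"i":[36,59],"n":[30,40,63,47,9,16],"sp":{"ieh":24,"nq":27,"o":4,"vtd":61},"t":{"ov":23,"stk":58}}
After op 5 (replace /n/0 28): {"i":[36,59],"n":[28,40,63,47,9,16],"sp":{"ieh":24,"nq":27,"o":4,"vtd":61},"t":{"ov":23,"stk":58}}
After op 6 (add /t/ov 19): {"i":[36,59],"n":[28,40,63,47,9,16],"sp":{"ieh":24,"nq":27,"o":4,"vtd":61},"t":{"ov":19,"stk":58}}
After op 7 (replace /n/1 69): {"i":[36,59],"n":[28,69,63,47,9,16],"sp":{"ieh":24,"nq":27,"o":4,"vtd":61},"t":{"ov":19,"stk":58}}
After op 8 (replace /n/3 99): {"i":[36,59],"n":[28,69,63,99,9,16],"sp":{"ieh":24,"nq":27,"o":4,"vtd":61},"t":{"ov":19,"stk":58}}
After op 9 (add /n/6 17): {"i":[36,59],"n":[28,69,63,99,9,16,17],"sp":{"ieh":24,"nq":27,"o":4,"vtd":61},"t":{"ov":19,"stk":58}}

Answer: {"i":[36,59],"n":[28,69,63,99,9,16,17],"sp":{"ieh":24,"nq":27,"o":4,"vtd":61},"t":{"ov":19,"stk":58}}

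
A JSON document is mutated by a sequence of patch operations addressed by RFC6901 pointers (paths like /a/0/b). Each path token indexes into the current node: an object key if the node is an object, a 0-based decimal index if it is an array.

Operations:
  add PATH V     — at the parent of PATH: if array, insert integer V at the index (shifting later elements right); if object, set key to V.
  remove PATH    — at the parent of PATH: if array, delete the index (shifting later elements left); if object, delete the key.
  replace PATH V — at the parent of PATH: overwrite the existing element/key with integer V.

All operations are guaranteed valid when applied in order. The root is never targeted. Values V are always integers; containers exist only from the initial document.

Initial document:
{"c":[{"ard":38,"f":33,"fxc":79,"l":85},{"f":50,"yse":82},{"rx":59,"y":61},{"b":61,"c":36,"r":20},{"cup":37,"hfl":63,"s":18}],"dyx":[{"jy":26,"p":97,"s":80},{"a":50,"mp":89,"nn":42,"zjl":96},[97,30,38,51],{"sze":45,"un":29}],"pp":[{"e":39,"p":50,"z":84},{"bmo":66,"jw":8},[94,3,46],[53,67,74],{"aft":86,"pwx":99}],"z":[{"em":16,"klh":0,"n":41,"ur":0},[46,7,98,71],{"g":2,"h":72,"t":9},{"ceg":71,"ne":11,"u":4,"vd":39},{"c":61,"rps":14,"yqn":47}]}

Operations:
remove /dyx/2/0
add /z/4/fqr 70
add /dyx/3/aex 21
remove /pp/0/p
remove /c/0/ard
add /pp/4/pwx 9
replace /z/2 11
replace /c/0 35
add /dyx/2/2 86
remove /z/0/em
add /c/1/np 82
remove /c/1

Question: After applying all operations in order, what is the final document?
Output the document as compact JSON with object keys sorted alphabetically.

Answer: {"c":[35,{"rx":59,"y":61},{"b":61,"c":36,"r":20},{"cup":37,"hfl":63,"s":18}],"dyx":[{"jy":26,"p":97,"s":80},{"a":50,"mp":89,"nn":42,"zjl":96},[30,38,86,51],{"aex":21,"sze":45,"un":29}],"pp":[{"e":39,"z":84},{"bmo":66,"jw":8},[94,3,46],[53,67,74],{"aft":86,"pwx":9}],"z":[{"klh":0,"n":41,"ur":0},[46,7,98,71],11,{"ceg":71,"ne":11,"u":4,"vd":39},{"c":61,"fqr":70,"rps":14,"yqn":47}]}

Derivation:
After op 1 (remove /dyx/2/0): {"c":[{"ard":38,"f":33,"fxc":79,"l":85},{"f":50,"yse":82},{"rx":59,"y":61},{"b":61,"c":36,"r":20},{"cup":37,"hfl":63,"s":18}],"dyx":[{"jy":26,"p":97,"s":80},{"a":50,"mp":89,"nn":42,"zjl":96},[30,38,51],{"sze":45,"un":29}],"pp":[{"e":39,"p":50,"z":84},{"bmo":66,"jw":8},[94,3,46],[53,67,74],{"aft":86,"pwx":99}],"z":[{"em":16,"klh":0,"n":41,"ur":0},[46,7,98,71],{"g":2,"h":72,"t":9},{"ceg":71,"ne":11,"u":4,"vd":39},{"c":61,"rps":14,"yqn":47}]}
After op 2 (add /z/4/fqr 70): {"c":[{"ard":38,"f":33,"fxc":79,"l":85},{"f":50,"yse":82},{"rx":59,"y":61},{"b":61,"c":36,"r":20},{"cup":37,"hfl":63,"s":18}],"dyx":[{"jy":26,"p":97,"s":80},{"a":50,"mp":89,"nn":42,"zjl":96},[30,38,51],{"sze":45,"un":29}],"pp":[{"e":39,"p":50,"z":84},{"bmo":66,"jw":8},[94,3,46],[53,67,74],{"aft":86,"pwx":99}],"z":[{"em":16,"klh":0,"n":41,"ur":0},[46,7,98,71],{"g":2,"h":72,"t":9},{"ceg":71,"ne":11,"u":4,"vd":39},{"c":61,"fqr":70,"rps":14,"yqn":47}]}
After op 3 (add /dyx/3/aex 21): {"c":[{"ard":38,"f":33,"fxc":79,"l":85},{"f":50,"yse":82},{"rx":59,"y":61},{"b":61,"c":36,"r":20},{"cup":37,"hfl":63,"s":18}],"dyx":[{"jy":26,"p":97,"s":80},{"a":50,"mp":89,"nn":42,"zjl":96},[30,38,51],{"aex":21,"sze":45,"un":29}],"pp":[{"e":39,"p":50,"z":84},{"bmo":66,"jw":8},[94,3,46],[53,67,74],{"aft":86,"pwx":99}],"z":[{"em":16,"klh":0,"n":41,"ur":0},[46,7,98,71],{"g":2,"h":72,"t":9},{"ceg":71,"ne":11,"u":4,"vd":39},{"c":61,"fqr":70,"rps":14,"yqn":47}]}
After op 4 (remove /pp/0/p): {"c":[{"ard":38,"f":33,"fxc":79,"l":85},{"f":50,"yse":82},{"rx":59,"y":61},{"b":61,"c":36,"r":20},{"cup":37,"hfl":63,"s":18}],"dyx":[{"jy":26,"p":97,"s":80},{"a":50,"mp":89,"nn":42,"zjl":96},[30,38,51],{"aex":21,"sze":45,"un":29}],"pp":[{"e":39,"z":84},{"bmo":66,"jw":8},[94,3,46],[53,67,74],{"aft":86,"pwx":99}],"z":[{"em":16,"klh":0,"n":41,"ur":0},[46,7,98,71],{"g":2,"h":72,"t":9},{"ceg":71,"ne":11,"u":4,"vd":39},{"c":61,"fqr":70,"rps":14,"yqn":47}]}
After op 5 (remove /c/0/ard): {"c":[{"f":33,"fxc":79,"l":85},{"f":50,"yse":82},{"rx":59,"y":61},{"b":61,"c":36,"r":20},{"cup":37,"hfl":63,"s":18}],"dyx":[{"jy":26,"p":97,"s":80},{"a":50,"mp":89,"nn":42,"zjl":96},[30,38,51],{"aex":21,"sze":45,"un":29}],"pp":[{"e":39,"z":84},{"bmo":66,"jw":8},[94,3,46],[53,67,74],{"aft":86,"pwx":99}],"z":[{"em":16,"klh":0,"n":41,"ur":0},[46,7,98,71],{"g":2,"h":72,"t":9},{"ceg":71,"ne":11,"u":4,"vd":39},{"c":61,"fqr":70,"rps":14,"yqn":47}]}
After op 6 (add /pp/4/pwx 9): {"c":[{"f":33,"fxc":79,"l":85},{"f":50,"yse":82},{"rx":59,"y":61},{"b":61,"c":36,"r":20},{"cup":37,"hfl":63,"s":18}],"dyx":[{"jy":26,"p":97,"s":80},{"a":50,"mp":89,"nn":42,"zjl":96},[30,38,51],{"aex":21,"sze":45,"un":29}],"pp":[{"e":39,"z":84},{"bmo":66,"jw":8},[94,3,46],[53,67,74],{"aft":86,"pwx":9}],"z":[{"em":16,"klh":0,"n":41,"ur":0},[46,7,98,71],{"g":2,"h":72,"t":9},{"ceg":71,"ne":11,"u":4,"vd":39},{"c":61,"fqr":70,"rps":14,"yqn":47}]}
After op 7 (replace /z/2 11): {"c":[{"f":33,"fxc":79,"l":85},{"f":50,"yse":82},{"rx":59,"y":61},{"b":61,"c":36,"r":20},{"cup":37,"hfl":63,"s":18}],"dyx":[{"jy":26,"p":97,"s":80},{"a":50,"mp":89,"nn":42,"zjl":96},[30,38,51],{"aex":21,"sze":45,"un":29}],"pp":[{"e":39,"z":84},{"bmo":66,"jw":8},[94,3,46],[53,67,74],{"aft":86,"pwx":9}],"z":[{"em":16,"klh":0,"n":41,"ur":0},[46,7,98,71],11,{"ceg":71,"ne":11,"u":4,"vd":39},{"c":61,"fqr":70,"rps":14,"yqn":47}]}
After op 8 (replace /c/0 35): {"c":[35,{"f":50,"yse":82},{"rx":59,"y":61},{"b":61,"c":36,"r":20},{"cup":37,"hfl":63,"s":18}],"dyx":[{"jy":26,"p":97,"s":80},{"a":50,"mp":89,"nn":42,"zjl":96},[30,38,51],{"aex":21,"sze":45,"un":29}],"pp":[{"e":39,"z":84},{"bmo":66,"jw":8},[94,3,46],[53,67,74],{"aft":86,"pwx":9}],"z":[{"em":16,"klh":0,"n":41,"ur":0},[46,7,98,71],11,{"ceg":71,"ne":11,"u":4,"vd":39},{"c":61,"fqr":70,"rps":14,"yqn":47}]}
After op 9 (add /dyx/2/2 86): {"c":[35,{"f":50,"yse":82},{"rx":59,"y":61},{"b":61,"c":36,"r":20},{"cup":37,"hfl":63,"s":18}],"dyx":[{"jy":26,"p":97,"s":80},{"a":50,"mp":89,"nn":42,"zjl":96},[30,38,86,51],{"aex":21,"sze":45,"un":29}],"pp":[{"e":39,"z":84},{"bmo":66,"jw":8},[94,3,46],[53,67,74],{"aft":86,"pwx":9}],"z":[{"em":16,"klh":0,"n":41,"ur":0},[46,7,98,71],11,{"ceg":71,"ne":11,"u":4,"vd":39},{"c":61,"fqr":70,"rps":14,"yqn":47}]}
After op 10 (remove /z/0/em): {"c":[35,{"f":50,"yse":82},{"rx":59,"y":61},{"b":61,"c":36,"r":20},{"cup":37,"hfl":63,"s":18}],"dyx":[{"jy":26,"p":97,"s":80},{"a":50,"mp":89,"nn":42,"zjl":96},[30,38,86,51],{"aex":21,"sze":45,"un":29}],"pp":[{"e":39,"z":84},{"bmo":66,"jw":8},[94,3,46],[53,67,74],{"aft":86,"pwx":9}],"z":[{"klh":0,"n":41,"ur":0},[46,7,98,71],11,{"ceg":71,"ne":11,"u":4,"vd":39},{"c":61,"fqr":70,"rps":14,"yqn":47}]}
After op 11 (add /c/1/np 82): {"c":[35,{"f":50,"np":82,"yse":82},{"rx":59,"y":61},{"b":61,"c":36,"r":20},{"cup":37,"hfl":63,"s":18}],"dyx":[{"jy":26,"p":97,"s":80},{"a":50,"mp":89,"nn":42,"zjl":96},[30,38,86,51],{"aex":21,"sze":45,"un":29}],"pp":[{"e":39,"z":84},{"bmo":66,"jw":8},[94,3,46],[53,67,74],{"aft":86,"pwx":9}],"z":[{"klh":0,"n":41,"ur":0},[46,7,98,71],11,{"ceg":71,"ne":11,"u":4,"vd":39},{"c":61,"fqr":70,"rps":14,"yqn":47}]}
After op 12 (remove /c/1): {"c":[35,{"rx":59,"y":61},{"b":61,"c":36,"r":20},{"cup":37,"hfl":63,"s":18}],"dyx":[{"jy":26,"p":97,"s":80},{"a":50,"mp":89,"nn":42,"zjl":96},[30,38,86,51],{"aex":21,"sze":45,"un":29}],"pp":[{"e":39,"z":84},{"bmo":66,"jw":8},[94,3,46],[53,67,74],{"aft":86,"pwx":9}],"z":[{"klh":0,"n":41,"ur":0},[46,7,98,71],11,{"ceg":71,"ne":11,"u":4,"vd":39},{"c":61,"fqr":70,"rps":14,"yqn":47}]}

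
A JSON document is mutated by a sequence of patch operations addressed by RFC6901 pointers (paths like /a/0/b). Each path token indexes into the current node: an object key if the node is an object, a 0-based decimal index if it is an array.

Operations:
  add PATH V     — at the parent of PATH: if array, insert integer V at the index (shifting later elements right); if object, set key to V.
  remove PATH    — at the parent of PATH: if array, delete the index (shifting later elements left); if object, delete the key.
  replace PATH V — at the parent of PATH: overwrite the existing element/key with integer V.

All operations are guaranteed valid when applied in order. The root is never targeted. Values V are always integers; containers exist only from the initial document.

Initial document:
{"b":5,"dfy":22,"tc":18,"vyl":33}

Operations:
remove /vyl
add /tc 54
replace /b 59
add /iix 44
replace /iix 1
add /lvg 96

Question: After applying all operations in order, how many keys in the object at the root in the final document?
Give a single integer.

After op 1 (remove /vyl): {"b":5,"dfy":22,"tc":18}
After op 2 (add /tc 54): {"b":5,"dfy":22,"tc":54}
After op 3 (replace /b 59): {"b":59,"dfy":22,"tc":54}
After op 4 (add /iix 44): {"b":59,"dfy":22,"iix":44,"tc":54}
After op 5 (replace /iix 1): {"b":59,"dfy":22,"iix":1,"tc":54}
After op 6 (add /lvg 96): {"b":59,"dfy":22,"iix":1,"lvg":96,"tc":54}
Size at the root: 5

Answer: 5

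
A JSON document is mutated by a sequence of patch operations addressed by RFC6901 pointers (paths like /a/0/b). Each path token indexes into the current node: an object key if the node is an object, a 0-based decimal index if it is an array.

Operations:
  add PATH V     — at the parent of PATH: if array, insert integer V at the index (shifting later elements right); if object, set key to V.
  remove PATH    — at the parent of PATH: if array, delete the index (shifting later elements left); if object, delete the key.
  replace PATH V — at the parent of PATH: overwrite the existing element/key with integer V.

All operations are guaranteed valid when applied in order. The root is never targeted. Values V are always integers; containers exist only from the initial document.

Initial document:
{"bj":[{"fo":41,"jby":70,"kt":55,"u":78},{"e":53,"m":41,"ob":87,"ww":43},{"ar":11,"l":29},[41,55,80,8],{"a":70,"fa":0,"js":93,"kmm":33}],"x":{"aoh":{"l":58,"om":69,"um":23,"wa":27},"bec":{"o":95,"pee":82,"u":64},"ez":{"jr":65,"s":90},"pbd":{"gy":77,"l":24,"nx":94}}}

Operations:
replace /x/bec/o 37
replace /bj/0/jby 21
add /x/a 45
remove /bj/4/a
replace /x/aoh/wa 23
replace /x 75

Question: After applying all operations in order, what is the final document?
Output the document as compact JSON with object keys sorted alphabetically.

After op 1 (replace /x/bec/o 37): {"bj":[{"fo":41,"jby":70,"kt":55,"u":78},{"e":53,"m":41,"ob":87,"ww":43},{"ar":11,"l":29},[41,55,80,8],{"a":70,"fa":0,"js":93,"kmm":33}],"x":{"aoh":{"l":58,"om":69,"um":23,"wa":27},"bec":{"o":37,"pee":82,"u":64},"ez":{"jr":65,"s":90},"pbd":{"gy":77,"l":24,"nx":94}}}
After op 2 (replace /bj/0/jby 21): {"bj":[{"fo":41,"jby":21,"kt":55,"u":78},{"e":53,"m":41,"ob":87,"ww":43},{"ar":11,"l":29},[41,55,80,8],{"a":70,"fa":0,"js":93,"kmm":33}],"x":{"aoh":{"l":58,"om":69,"um":23,"wa":27},"bec":{"o":37,"pee":82,"u":64},"ez":{"jr":65,"s":90},"pbd":{"gy":77,"l":24,"nx":94}}}
After op 3 (add /x/a 45): {"bj":[{"fo":41,"jby":21,"kt":55,"u":78},{"e":53,"m":41,"ob":87,"ww":43},{"ar":11,"l":29},[41,55,80,8],{"a":70,"fa":0,"js":93,"kmm":33}],"x":{"a":45,"aoh":{"l":58,"om":69,"um":23,"wa":27},"bec":{"o":37,"pee":82,"u":64},"ez":{"jr":65,"s":90},"pbd":{"gy":77,"l":24,"nx":94}}}
After op 4 (remove /bj/4/a): {"bj":[{"fo":41,"jby":21,"kt":55,"u":78},{"e":53,"m":41,"ob":87,"ww":43},{"ar":11,"l":29},[41,55,80,8],{"fa":0,"js":93,"kmm":33}],"x":{"a":45,"aoh":{"l":58,"om":69,"um":23,"wa":27},"bec":{"o":37,"pee":82,"u":64},"ez":{"jr":65,"s":90},"pbd":{"gy":77,"l":24,"nx":94}}}
After op 5 (replace /x/aoh/wa 23): {"bj":[{"fo":41,"jby":21,"kt":55,"u":78},{"e":53,"m":41,"ob":87,"ww":43},{"ar":11,"l":29},[41,55,80,8],{"fa":0,"js":93,"kmm":33}],"x":{"a":45,"aoh":{"l":58,"om":69,"um":23,"wa":23},"bec":{"o":37,"pee":82,"u":64},"ez":{"jr":65,"s":90},"pbd":{"gy":77,"l":24,"nx":94}}}
After op 6 (replace /x 75): {"bj":[{"fo":41,"jby":21,"kt":55,"u":78},{"e":53,"m":41,"ob":87,"ww":43},{"ar":11,"l":29},[41,55,80,8],{"fa":0,"js":93,"kmm":33}],"x":75}

Answer: {"bj":[{"fo":41,"jby":21,"kt":55,"u":78},{"e":53,"m":41,"ob":87,"ww":43},{"ar":11,"l":29},[41,55,80,8],{"fa":0,"js":93,"kmm":33}],"x":75}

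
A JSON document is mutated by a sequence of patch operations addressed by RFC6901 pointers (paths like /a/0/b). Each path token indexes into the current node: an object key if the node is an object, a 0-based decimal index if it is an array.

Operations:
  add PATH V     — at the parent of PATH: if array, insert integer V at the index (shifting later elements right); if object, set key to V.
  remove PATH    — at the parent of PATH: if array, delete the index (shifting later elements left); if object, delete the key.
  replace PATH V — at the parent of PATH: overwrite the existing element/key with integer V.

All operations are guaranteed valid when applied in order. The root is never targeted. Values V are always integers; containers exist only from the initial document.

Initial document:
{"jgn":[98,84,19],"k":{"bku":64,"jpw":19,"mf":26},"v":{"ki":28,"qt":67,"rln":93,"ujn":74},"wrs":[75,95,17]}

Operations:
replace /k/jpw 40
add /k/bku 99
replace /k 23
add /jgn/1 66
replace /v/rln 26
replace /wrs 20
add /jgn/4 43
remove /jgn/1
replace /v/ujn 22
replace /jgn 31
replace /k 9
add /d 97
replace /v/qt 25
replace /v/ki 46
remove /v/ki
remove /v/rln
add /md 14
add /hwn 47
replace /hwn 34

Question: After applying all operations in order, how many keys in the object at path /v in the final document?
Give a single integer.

After op 1 (replace /k/jpw 40): {"jgn":[98,84,19],"k":{"bku":64,"jpw":40,"mf":26},"v":{"ki":28,"qt":67,"rln":93,"ujn":74},"wrs":[75,95,17]}
After op 2 (add /k/bku 99): {"jgn":[98,84,19],"k":{"bku":99,"jpw":40,"mf":26},"v":{"ki":28,"qt":67,"rln":93,"ujn":74},"wrs":[75,95,17]}
After op 3 (replace /k 23): {"jgn":[98,84,19],"k":23,"v":{"ki":28,"qt":67,"rln":93,"ujn":74},"wrs":[75,95,17]}
After op 4 (add /jgn/1 66): {"jgn":[98,66,84,19],"k":23,"v":{"ki":28,"qt":67,"rln":93,"ujn":74},"wrs":[75,95,17]}
After op 5 (replace /v/rln 26): {"jgn":[98,66,84,19],"k":23,"v":{"ki":28,"qt":67,"rln":26,"ujn":74},"wrs":[75,95,17]}
After op 6 (replace /wrs 20): {"jgn":[98,66,84,19],"k":23,"v":{"ki":28,"qt":67,"rln":26,"ujn":74},"wrs":20}
After op 7 (add /jgn/4 43): {"jgn":[98,66,84,19,43],"k":23,"v":{"ki":28,"qt":67,"rln":26,"ujn":74},"wrs":20}
After op 8 (remove /jgn/1): {"jgn":[98,84,19,43],"k":23,"v":{"ki":28,"qt":67,"rln":26,"ujn":74},"wrs":20}
After op 9 (replace /v/ujn 22): {"jgn":[98,84,19,43],"k":23,"v":{"ki":28,"qt":67,"rln":26,"ujn":22},"wrs":20}
After op 10 (replace /jgn 31): {"jgn":31,"k":23,"v":{"ki":28,"qt":67,"rln":26,"ujn":22},"wrs":20}
After op 11 (replace /k 9): {"jgn":31,"k":9,"v":{"ki":28,"qt":67,"rln":26,"ujn":22},"wrs":20}
After op 12 (add /d 97): {"d":97,"jgn":31,"k":9,"v":{"ki":28,"qt":67,"rln":26,"ujn":22},"wrs":20}
After op 13 (replace /v/qt 25): {"d":97,"jgn":31,"k":9,"v":{"ki":28,"qt":25,"rln":26,"ujn":22},"wrs":20}
After op 14 (replace /v/ki 46): {"d":97,"jgn":31,"k":9,"v":{"ki":46,"qt":25,"rln":26,"ujn":22},"wrs":20}
After op 15 (remove /v/ki): {"d":97,"jgn":31,"k":9,"v":{"qt":25,"rln":26,"ujn":22},"wrs":20}
After op 16 (remove /v/rln): {"d":97,"jgn":31,"k":9,"v":{"qt":25,"ujn":22},"wrs":20}
After op 17 (add /md 14): {"d":97,"jgn":31,"k":9,"md":14,"v":{"qt":25,"ujn":22},"wrs":20}
After op 18 (add /hwn 47): {"d":97,"hwn":47,"jgn":31,"k":9,"md":14,"v":{"qt":25,"ujn":22},"wrs":20}
After op 19 (replace /hwn 34): {"d":97,"hwn":34,"jgn":31,"k":9,"md":14,"v":{"qt":25,"ujn":22},"wrs":20}
Size at path /v: 2

Answer: 2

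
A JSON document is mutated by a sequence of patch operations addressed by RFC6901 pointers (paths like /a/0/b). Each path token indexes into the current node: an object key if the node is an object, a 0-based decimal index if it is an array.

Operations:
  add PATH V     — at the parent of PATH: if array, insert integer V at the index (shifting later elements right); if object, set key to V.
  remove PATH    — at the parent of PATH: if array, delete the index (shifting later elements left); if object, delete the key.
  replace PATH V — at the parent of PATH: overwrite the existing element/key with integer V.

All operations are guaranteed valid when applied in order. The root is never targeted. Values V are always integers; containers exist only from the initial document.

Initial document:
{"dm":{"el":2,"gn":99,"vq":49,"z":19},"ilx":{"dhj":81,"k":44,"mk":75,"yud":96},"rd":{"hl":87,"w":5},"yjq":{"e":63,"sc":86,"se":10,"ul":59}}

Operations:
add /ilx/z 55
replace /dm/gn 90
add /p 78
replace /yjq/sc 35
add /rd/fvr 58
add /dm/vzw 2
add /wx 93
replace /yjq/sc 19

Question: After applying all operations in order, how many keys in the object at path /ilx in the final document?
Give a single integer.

After op 1 (add /ilx/z 55): {"dm":{"el":2,"gn":99,"vq":49,"z":19},"ilx":{"dhj":81,"k":44,"mk":75,"yud":96,"z":55},"rd":{"hl":87,"w":5},"yjq":{"e":63,"sc":86,"se":10,"ul":59}}
After op 2 (replace /dm/gn 90): {"dm":{"el":2,"gn":90,"vq":49,"z":19},"ilx":{"dhj":81,"k":44,"mk":75,"yud":96,"z":55},"rd":{"hl":87,"w":5},"yjq":{"e":63,"sc":86,"se":10,"ul":59}}
After op 3 (add /p 78): {"dm":{"el":2,"gn":90,"vq":49,"z":19},"ilx":{"dhj":81,"k":44,"mk":75,"yud":96,"z":55},"p":78,"rd":{"hl":87,"w":5},"yjq":{"e":63,"sc":86,"se":10,"ul":59}}
After op 4 (replace /yjq/sc 35): {"dm":{"el":2,"gn":90,"vq":49,"z":19},"ilx":{"dhj":81,"k":44,"mk":75,"yud":96,"z":55},"p":78,"rd":{"hl":87,"w":5},"yjq":{"e":63,"sc":35,"se":10,"ul":59}}
After op 5 (add /rd/fvr 58): {"dm":{"el":2,"gn":90,"vq":49,"z":19},"ilx":{"dhj":81,"k":44,"mk":75,"yud":96,"z":55},"p":78,"rd":{"fvr":58,"hl":87,"w":5},"yjq":{"e":63,"sc":35,"se":10,"ul":59}}
After op 6 (add /dm/vzw 2): {"dm":{"el":2,"gn":90,"vq":49,"vzw":2,"z":19},"ilx":{"dhj":81,"k":44,"mk":75,"yud":96,"z":55},"p":78,"rd":{"fvr":58,"hl":87,"w":5},"yjq":{"e":63,"sc":35,"se":10,"ul":59}}
After op 7 (add /wx 93): {"dm":{"el":2,"gn":90,"vq":49,"vzw":2,"z":19},"ilx":{"dhj":81,"k":44,"mk":75,"yud":96,"z":55},"p":78,"rd":{"fvr":58,"hl":87,"w":5},"wx":93,"yjq":{"e":63,"sc":35,"se":10,"ul":59}}
After op 8 (replace /yjq/sc 19): {"dm":{"el":2,"gn":90,"vq":49,"vzw":2,"z":19},"ilx":{"dhj":81,"k":44,"mk":75,"yud":96,"z":55},"p":78,"rd":{"fvr":58,"hl":87,"w":5},"wx":93,"yjq":{"e":63,"sc":19,"se":10,"ul":59}}
Size at path /ilx: 5

Answer: 5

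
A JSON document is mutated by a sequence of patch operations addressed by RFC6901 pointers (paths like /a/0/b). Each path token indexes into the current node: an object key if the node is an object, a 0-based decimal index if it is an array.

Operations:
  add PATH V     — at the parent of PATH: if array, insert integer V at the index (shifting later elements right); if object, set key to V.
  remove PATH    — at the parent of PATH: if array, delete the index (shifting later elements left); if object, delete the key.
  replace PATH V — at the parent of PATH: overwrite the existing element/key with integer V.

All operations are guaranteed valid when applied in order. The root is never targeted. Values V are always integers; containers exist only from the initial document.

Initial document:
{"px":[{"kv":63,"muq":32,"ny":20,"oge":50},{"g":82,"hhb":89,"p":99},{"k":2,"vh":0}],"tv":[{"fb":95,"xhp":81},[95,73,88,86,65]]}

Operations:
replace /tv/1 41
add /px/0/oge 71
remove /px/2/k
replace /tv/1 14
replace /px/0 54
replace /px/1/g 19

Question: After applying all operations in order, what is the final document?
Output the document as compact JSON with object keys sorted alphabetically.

Answer: {"px":[54,{"g":19,"hhb":89,"p":99},{"vh":0}],"tv":[{"fb":95,"xhp":81},14]}

Derivation:
After op 1 (replace /tv/1 41): {"px":[{"kv":63,"muq":32,"ny":20,"oge":50},{"g":82,"hhb":89,"p":99},{"k":2,"vh":0}],"tv":[{"fb":95,"xhp":81},41]}
After op 2 (add /px/0/oge 71): {"px":[{"kv":63,"muq":32,"ny":20,"oge":71},{"g":82,"hhb":89,"p":99},{"k":2,"vh":0}],"tv":[{"fb":95,"xhp":81},41]}
After op 3 (remove /px/2/k): {"px":[{"kv":63,"muq":32,"ny":20,"oge":71},{"g":82,"hhb":89,"p":99},{"vh":0}],"tv":[{"fb":95,"xhp":81},41]}
After op 4 (replace /tv/1 14): {"px":[{"kv":63,"muq":32,"ny":20,"oge":71},{"g":82,"hhb":89,"p":99},{"vh":0}],"tv":[{"fb":95,"xhp":81},14]}
After op 5 (replace /px/0 54): {"px":[54,{"g":82,"hhb":89,"p":99},{"vh":0}],"tv":[{"fb":95,"xhp":81},14]}
After op 6 (replace /px/1/g 19): {"px":[54,{"g":19,"hhb":89,"p":99},{"vh":0}],"tv":[{"fb":95,"xhp":81},14]}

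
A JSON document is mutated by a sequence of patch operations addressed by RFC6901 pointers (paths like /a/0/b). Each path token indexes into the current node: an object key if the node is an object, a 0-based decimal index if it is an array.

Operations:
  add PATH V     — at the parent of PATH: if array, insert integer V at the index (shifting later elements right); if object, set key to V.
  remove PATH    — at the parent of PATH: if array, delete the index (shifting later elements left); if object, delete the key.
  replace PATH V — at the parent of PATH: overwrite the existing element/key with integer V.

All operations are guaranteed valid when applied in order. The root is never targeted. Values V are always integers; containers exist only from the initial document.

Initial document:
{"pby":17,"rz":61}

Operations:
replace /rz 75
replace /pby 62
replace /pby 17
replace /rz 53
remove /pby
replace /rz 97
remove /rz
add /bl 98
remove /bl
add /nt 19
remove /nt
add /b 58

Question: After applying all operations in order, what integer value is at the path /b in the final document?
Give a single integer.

After op 1 (replace /rz 75): {"pby":17,"rz":75}
After op 2 (replace /pby 62): {"pby":62,"rz":75}
After op 3 (replace /pby 17): {"pby":17,"rz":75}
After op 4 (replace /rz 53): {"pby":17,"rz":53}
After op 5 (remove /pby): {"rz":53}
After op 6 (replace /rz 97): {"rz":97}
After op 7 (remove /rz): {}
After op 8 (add /bl 98): {"bl":98}
After op 9 (remove /bl): {}
After op 10 (add /nt 19): {"nt":19}
After op 11 (remove /nt): {}
After op 12 (add /b 58): {"b":58}
Value at /b: 58

Answer: 58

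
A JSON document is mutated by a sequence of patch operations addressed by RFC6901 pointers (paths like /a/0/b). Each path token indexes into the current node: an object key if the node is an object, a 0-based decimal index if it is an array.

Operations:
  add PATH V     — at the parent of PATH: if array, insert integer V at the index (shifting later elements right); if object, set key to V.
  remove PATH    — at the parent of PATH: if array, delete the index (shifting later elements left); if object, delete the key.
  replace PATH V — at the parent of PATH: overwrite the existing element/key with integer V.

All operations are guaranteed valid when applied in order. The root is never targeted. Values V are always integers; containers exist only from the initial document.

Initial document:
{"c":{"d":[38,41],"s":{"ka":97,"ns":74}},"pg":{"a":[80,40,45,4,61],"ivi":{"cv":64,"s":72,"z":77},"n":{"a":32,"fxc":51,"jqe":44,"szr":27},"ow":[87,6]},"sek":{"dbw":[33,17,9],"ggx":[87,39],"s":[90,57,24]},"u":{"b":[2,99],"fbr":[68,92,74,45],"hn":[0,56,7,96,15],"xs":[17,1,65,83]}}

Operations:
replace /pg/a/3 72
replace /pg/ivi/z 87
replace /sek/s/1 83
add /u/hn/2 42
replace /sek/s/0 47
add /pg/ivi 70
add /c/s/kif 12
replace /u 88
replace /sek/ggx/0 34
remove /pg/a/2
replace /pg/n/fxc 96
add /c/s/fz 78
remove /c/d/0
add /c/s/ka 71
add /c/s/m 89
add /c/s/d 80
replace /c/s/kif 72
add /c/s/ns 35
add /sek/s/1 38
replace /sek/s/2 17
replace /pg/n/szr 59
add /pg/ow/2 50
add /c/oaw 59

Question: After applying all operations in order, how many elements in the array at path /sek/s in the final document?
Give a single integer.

Answer: 4

Derivation:
After op 1 (replace /pg/a/3 72): {"c":{"d":[38,41],"s":{"ka":97,"ns":74}},"pg":{"a":[80,40,45,72,61],"ivi":{"cv":64,"s":72,"z":77},"n":{"a":32,"fxc":51,"jqe":44,"szr":27},"ow":[87,6]},"sek":{"dbw":[33,17,9],"ggx":[87,39],"s":[90,57,24]},"u":{"b":[2,99],"fbr":[68,92,74,45],"hn":[0,56,7,96,15],"xs":[17,1,65,83]}}
After op 2 (replace /pg/ivi/z 87): {"c":{"d":[38,41],"s":{"ka":97,"ns":74}},"pg":{"a":[80,40,45,72,61],"ivi":{"cv":64,"s":72,"z":87},"n":{"a":32,"fxc":51,"jqe":44,"szr":27},"ow":[87,6]},"sek":{"dbw":[33,17,9],"ggx":[87,39],"s":[90,57,24]},"u":{"b":[2,99],"fbr":[68,92,74,45],"hn":[0,56,7,96,15],"xs":[17,1,65,83]}}
After op 3 (replace /sek/s/1 83): {"c":{"d":[38,41],"s":{"ka":97,"ns":74}},"pg":{"a":[80,40,45,72,61],"ivi":{"cv":64,"s":72,"z":87},"n":{"a":32,"fxc":51,"jqe":44,"szr":27},"ow":[87,6]},"sek":{"dbw":[33,17,9],"ggx":[87,39],"s":[90,83,24]},"u":{"b":[2,99],"fbr":[68,92,74,45],"hn":[0,56,7,96,15],"xs":[17,1,65,83]}}
After op 4 (add /u/hn/2 42): {"c":{"d":[38,41],"s":{"ka":97,"ns":74}},"pg":{"a":[80,40,45,72,61],"ivi":{"cv":64,"s":72,"z":87},"n":{"a":32,"fxc":51,"jqe":44,"szr":27},"ow":[87,6]},"sek":{"dbw":[33,17,9],"ggx":[87,39],"s":[90,83,24]},"u":{"b":[2,99],"fbr":[68,92,74,45],"hn":[0,56,42,7,96,15],"xs":[17,1,65,83]}}
After op 5 (replace /sek/s/0 47): {"c":{"d":[38,41],"s":{"ka":97,"ns":74}},"pg":{"a":[80,40,45,72,61],"ivi":{"cv":64,"s":72,"z":87},"n":{"a":32,"fxc":51,"jqe":44,"szr":27},"ow":[87,6]},"sek":{"dbw":[33,17,9],"ggx":[87,39],"s":[47,83,24]},"u":{"b":[2,99],"fbr":[68,92,74,45],"hn":[0,56,42,7,96,15],"xs":[17,1,65,83]}}
After op 6 (add /pg/ivi 70): {"c":{"d":[38,41],"s":{"ka":97,"ns":74}},"pg":{"a":[80,40,45,72,61],"ivi":70,"n":{"a":32,"fxc":51,"jqe":44,"szr":27},"ow":[87,6]},"sek":{"dbw":[33,17,9],"ggx":[87,39],"s":[47,83,24]},"u":{"b":[2,99],"fbr":[68,92,74,45],"hn":[0,56,42,7,96,15],"xs":[17,1,65,83]}}
After op 7 (add /c/s/kif 12): {"c":{"d":[38,41],"s":{"ka":97,"kif":12,"ns":74}},"pg":{"a":[80,40,45,72,61],"ivi":70,"n":{"a":32,"fxc":51,"jqe":44,"szr":27},"ow":[87,6]},"sek":{"dbw":[33,17,9],"ggx":[87,39],"s":[47,83,24]},"u":{"b":[2,99],"fbr":[68,92,74,45],"hn":[0,56,42,7,96,15],"xs":[17,1,65,83]}}
After op 8 (replace /u 88): {"c":{"d":[38,41],"s":{"ka":97,"kif":12,"ns":74}},"pg":{"a":[80,40,45,72,61],"ivi":70,"n":{"a":32,"fxc":51,"jqe":44,"szr":27},"ow":[87,6]},"sek":{"dbw":[33,17,9],"ggx":[87,39],"s":[47,83,24]},"u":88}
After op 9 (replace /sek/ggx/0 34): {"c":{"d":[38,41],"s":{"ka":97,"kif":12,"ns":74}},"pg":{"a":[80,40,45,72,61],"ivi":70,"n":{"a":32,"fxc":51,"jqe":44,"szr":27},"ow":[87,6]},"sek":{"dbw":[33,17,9],"ggx":[34,39],"s":[47,83,24]},"u":88}
After op 10 (remove /pg/a/2): {"c":{"d":[38,41],"s":{"ka":97,"kif":12,"ns":74}},"pg":{"a":[80,40,72,61],"ivi":70,"n":{"a":32,"fxc":51,"jqe":44,"szr":27},"ow":[87,6]},"sek":{"dbw":[33,17,9],"ggx":[34,39],"s":[47,83,24]},"u":88}
After op 11 (replace /pg/n/fxc 96): {"c":{"d":[38,41],"s":{"ka":97,"kif":12,"ns":74}},"pg":{"a":[80,40,72,61],"ivi":70,"n":{"a":32,"fxc":96,"jqe":44,"szr":27},"ow":[87,6]},"sek":{"dbw":[33,17,9],"ggx":[34,39],"s":[47,83,24]},"u":88}
After op 12 (add /c/s/fz 78): {"c":{"d":[38,41],"s":{"fz":78,"ka":97,"kif":12,"ns":74}},"pg":{"a":[80,40,72,61],"ivi":70,"n":{"a":32,"fxc":96,"jqe":44,"szr":27},"ow":[87,6]},"sek":{"dbw":[33,17,9],"ggx":[34,39],"s":[47,83,24]},"u":88}
After op 13 (remove /c/d/0): {"c":{"d":[41],"s":{"fz":78,"ka":97,"kif":12,"ns":74}},"pg":{"a":[80,40,72,61],"ivi":70,"n":{"a":32,"fxc":96,"jqe":44,"szr":27},"ow":[87,6]},"sek":{"dbw":[33,17,9],"ggx":[34,39],"s":[47,83,24]},"u":88}
After op 14 (add /c/s/ka 71): {"c":{"d":[41],"s":{"fz":78,"ka":71,"kif":12,"ns":74}},"pg":{"a":[80,40,72,61],"ivi":70,"n":{"a":32,"fxc":96,"jqe":44,"szr":27},"ow":[87,6]},"sek":{"dbw":[33,17,9],"ggx":[34,39],"s":[47,83,24]},"u":88}
After op 15 (add /c/s/m 89): {"c":{"d":[41],"s":{"fz":78,"ka":71,"kif":12,"m":89,"ns":74}},"pg":{"a":[80,40,72,61],"ivi":70,"n":{"a":32,"fxc":96,"jqe":44,"szr":27},"ow":[87,6]},"sek":{"dbw":[33,17,9],"ggx":[34,39],"s":[47,83,24]},"u":88}
After op 16 (add /c/s/d 80): {"c":{"d":[41],"s":{"d":80,"fz":78,"ka":71,"kif":12,"m":89,"ns":74}},"pg":{"a":[80,40,72,61],"ivi":70,"n":{"a":32,"fxc":96,"jqe":44,"szr":27},"ow":[87,6]},"sek":{"dbw":[33,17,9],"ggx":[34,39],"s":[47,83,24]},"u":88}
After op 17 (replace /c/s/kif 72): {"c":{"d":[41],"s":{"d":80,"fz":78,"ka":71,"kif":72,"m":89,"ns":74}},"pg":{"a":[80,40,72,61],"ivi":70,"n":{"a":32,"fxc":96,"jqe":44,"szr":27},"ow":[87,6]},"sek":{"dbw":[33,17,9],"ggx":[34,39],"s":[47,83,24]},"u":88}
After op 18 (add /c/s/ns 35): {"c":{"d":[41],"s":{"d":80,"fz":78,"ka":71,"kif":72,"m":89,"ns":35}},"pg":{"a":[80,40,72,61],"ivi":70,"n":{"a":32,"fxc":96,"jqe":44,"szr":27},"ow":[87,6]},"sek":{"dbw":[33,17,9],"ggx":[34,39],"s":[47,83,24]},"u":88}
After op 19 (add /sek/s/1 38): {"c":{"d":[41],"s":{"d":80,"fz":78,"ka":71,"kif":72,"m":89,"ns":35}},"pg":{"a":[80,40,72,61],"ivi":70,"n":{"a":32,"fxc":96,"jqe":44,"szr":27},"ow":[87,6]},"sek":{"dbw":[33,17,9],"ggx":[34,39],"s":[47,38,83,24]},"u":88}
After op 20 (replace /sek/s/2 17): {"c":{"d":[41],"s":{"d":80,"fz":78,"ka":71,"kif":72,"m":89,"ns":35}},"pg":{"a":[80,40,72,61],"ivi":70,"n":{"a":32,"fxc":96,"jqe":44,"szr":27},"ow":[87,6]},"sek":{"dbw":[33,17,9],"ggx":[34,39],"s":[47,38,17,24]},"u":88}
After op 21 (replace /pg/n/szr 59): {"c":{"d":[41],"s":{"d":80,"fz":78,"ka":71,"kif":72,"m":89,"ns":35}},"pg":{"a":[80,40,72,61],"ivi":70,"n":{"a":32,"fxc":96,"jqe":44,"szr":59},"ow":[87,6]},"sek":{"dbw":[33,17,9],"ggx":[34,39],"s":[47,38,17,24]},"u":88}
After op 22 (add /pg/ow/2 50): {"c":{"d":[41],"s":{"d":80,"fz":78,"ka":71,"kif":72,"m":89,"ns":35}},"pg":{"a":[80,40,72,61],"ivi":70,"n":{"a":32,"fxc":96,"jqe":44,"szr":59},"ow":[87,6,50]},"sek":{"dbw":[33,17,9],"ggx":[34,39],"s":[47,38,17,24]},"u":88}
After op 23 (add /c/oaw 59): {"c":{"d":[41],"oaw":59,"s":{"d":80,"fz":78,"ka":71,"kif":72,"m":89,"ns":35}},"pg":{"a":[80,40,72,61],"ivi":70,"n":{"a":32,"fxc":96,"jqe":44,"szr":59},"ow":[87,6,50]},"sek":{"dbw":[33,17,9],"ggx":[34,39],"s":[47,38,17,24]},"u":88}
Size at path /sek/s: 4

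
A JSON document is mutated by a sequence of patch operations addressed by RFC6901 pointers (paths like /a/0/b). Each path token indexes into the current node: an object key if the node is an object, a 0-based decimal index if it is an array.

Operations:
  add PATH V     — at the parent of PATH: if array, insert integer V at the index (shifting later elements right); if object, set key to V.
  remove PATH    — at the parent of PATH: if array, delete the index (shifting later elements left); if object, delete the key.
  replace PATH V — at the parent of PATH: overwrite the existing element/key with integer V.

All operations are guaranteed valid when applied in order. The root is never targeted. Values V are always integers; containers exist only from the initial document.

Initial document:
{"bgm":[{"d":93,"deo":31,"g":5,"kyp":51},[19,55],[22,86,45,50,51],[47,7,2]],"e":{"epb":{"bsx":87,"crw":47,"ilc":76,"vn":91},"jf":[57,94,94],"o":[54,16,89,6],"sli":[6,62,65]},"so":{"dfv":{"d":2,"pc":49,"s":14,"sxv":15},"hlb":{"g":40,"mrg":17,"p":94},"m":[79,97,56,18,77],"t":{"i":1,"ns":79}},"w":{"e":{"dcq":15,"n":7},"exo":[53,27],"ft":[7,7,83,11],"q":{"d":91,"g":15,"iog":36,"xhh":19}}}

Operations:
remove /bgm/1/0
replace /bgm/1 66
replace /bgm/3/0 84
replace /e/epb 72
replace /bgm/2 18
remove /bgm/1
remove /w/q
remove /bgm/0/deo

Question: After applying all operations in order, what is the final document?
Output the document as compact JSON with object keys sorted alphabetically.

Answer: {"bgm":[{"d":93,"g":5,"kyp":51},18,[84,7,2]],"e":{"epb":72,"jf":[57,94,94],"o":[54,16,89,6],"sli":[6,62,65]},"so":{"dfv":{"d":2,"pc":49,"s":14,"sxv":15},"hlb":{"g":40,"mrg":17,"p":94},"m":[79,97,56,18,77],"t":{"i":1,"ns":79}},"w":{"e":{"dcq":15,"n":7},"exo":[53,27],"ft":[7,7,83,11]}}

Derivation:
After op 1 (remove /bgm/1/0): {"bgm":[{"d":93,"deo":31,"g":5,"kyp":51},[55],[22,86,45,50,51],[47,7,2]],"e":{"epb":{"bsx":87,"crw":47,"ilc":76,"vn":91},"jf":[57,94,94],"o":[54,16,89,6],"sli":[6,62,65]},"so":{"dfv":{"d":2,"pc":49,"s":14,"sxv":15},"hlb":{"g":40,"mrg":17,"p":94},"m":[79,97,56,18,77],"t":{"i":1,"ns":79}},"w":{"e":{"dcq":15,"n":7},"exo":[53,27],"ft":[7,7,83,11],"q":{"d":91,"g":15,"iog":36,"xhh":19}}}
After op 2 (replace /bgm/1 66): {"bgm":[{"d":93,"deo":31,"g":5,"kyp":51},66,[22,86,45,50,51],[47,7,2]],"e":{"epb":{"bsx":87,"crw":47,"ilc":76,"vn":91},"jf":[57,94,94],"o":[54,16,89,6],"sli":[6,62,65]},"so":{"dfv":{"d":2,"pc":49,"s":14,"sxv":15},"hlb":{"g":40,"mrg":17,"p":94},"m":[79,97,56,18,77],"t":{"i":1,"ns":79}},"w":{"e":{"dcq":15,"n":7},"exo":[53,27],"ft":[7,7,83,11],"q":{"d":91,"g":15,"iog":36,"xhh":19}}}
After op 3 (replace /bgm/3/0 84): {"bgm":[{"d":93,"deo":31,"g":5,"kyp":51},66,[22,86,45,50,51],[84,7,2]],"e":{"epb":{"bsx":87,"crw":47,"ilc":76,"vn":91},"jf":[57,94,94],"o":[54,16,89,6],"sli":[6,62,65]},"so":{"dfv":{"d":2,"pc":49,"s":14,"sxv":15},"hlb":{"g":40,"mrg":17,"p":94},"m":[79,97,56,18,77],"t":{"i":1,"ns":79}},"w":{"e":{"dcq":15,"n":7},"exo":[53,27],"ft":[7,7,83,11],"q":{"d":91,"g":15,"iog":36,"xhh":19}}}
After op 4 (replace /e/epb 72): {"bgm":[{"d":93,"deo":31,"g":5,"kyp":51},66,[22,86,45,50,51],[84,7,2]],"e":{"epb":72,"jf":[57,94,94],"o":[54,16,89,6],"sli":[6,62,65]},"so":{"dfv":{"d":2,"pc":49,"s":14,"sxv":15},"hlb":{"g":40,"mrg":17,"p":94},"m":[79,97,56,18,77],"t":{"i":1,"ns":79}},"w":{"e":{"dcq":15,"n":7},"exo":[53,27],"ft":[7,7,83,11],"q":{"d":91,"g":15,"iog":36,"xhh":19}}}
After op 5 (replace /bgm/2 18): {"bgm":[{"d":93,"deo":31,"g":5,"kyp":51},66,18,[84,7,2]],"e":{"epb":72,"jf":[57,94,94],"o":[54,16,89,6],"sli":[6,62,65]},"so":{"dfv":{"d":2,"pc":49,"s":14,"sxv":15},"hlb":{"g":40,"mrg":17,"p":94},"m":[79,97,56,18,77],"t":{"i":1,"ns":79}},"w":{"e":{"dcq":15,"n":7},"exo":[53,27],"ft":[7,7,83,11],"q":{"d":91,"g":15,"iog":36,"xhh":19}}}
After op 6 (remove /bgm/1): {"bgm":[{"d":93,"deo":31,"g":5,"kyp":51},18,[84,7,2]],"e":{"epb":72,"jf":[57,94,94],"o":[54,16,89,6],"sli":[6,62,65]},"so":{"dfv":{"d":2,"pc":49,"s":14,"sxv":15},"hlb":{"g":40,"mrg":17,"p":94},"m":[79,97,56,18,77],"t":{"i":1,"ns":79}},"w":{"e":{"dcq":15,"n":7},"exo":[53,27],"ft":[7,7,83,11],"q":{"d":91,"g":15,"iog":36,"xhh":19}}}
After op 7 (remove /w/q): {"bgm":[{"d":93,"deo":31,"g":5,"kyp":51},18,[84,7,2]],"e":{"epb":72,"jf":[57,94,94],"o":[54,16,89,6],"sli":[6,62,65]},"so":{"dfv":{"d":2,"pc":49,"s":14,"sxv":15},"hlb":{"g":40,"mrg":17,"p":94},"m":[79,97,56,18,77],"t":{"i":1,"ns":79}},"w":{"e":{"dcq":15,"n":7},"exo":[53,27],"ft":[7,7,83,11]}}
After op 8 (remove /bgm/0/deo): {"bgm":[{"d":93,"g":5,"kyp":51},18,[84,7,2]],"e":{"epb":72,"jf":[57,94,94],"o":[54,16,89,6],"sli":[6,62,65]},"so":{"dfv":{"d":2,"pc":49,"s":14,"sxv":15},"hlb":{"g":40,"mrg":17,"p":94},"m":[79,97,56,18,77],"t":{"i":1,"ns":79}},"w":{"e":{"dcq":15,"n":7},"exo":[53,27],"ft":[7,7,83,11]}}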